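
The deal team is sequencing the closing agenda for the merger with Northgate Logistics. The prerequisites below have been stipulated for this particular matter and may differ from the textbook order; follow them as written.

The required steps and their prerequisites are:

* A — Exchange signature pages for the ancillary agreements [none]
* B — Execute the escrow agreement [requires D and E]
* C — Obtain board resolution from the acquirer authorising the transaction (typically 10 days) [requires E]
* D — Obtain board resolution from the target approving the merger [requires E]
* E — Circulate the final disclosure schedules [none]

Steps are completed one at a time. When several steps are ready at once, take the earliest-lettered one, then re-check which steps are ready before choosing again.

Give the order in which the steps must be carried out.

A → E → C → D → B

Nothing is required for A and E. A has the earlier label → A first.
That leaves E as the only ready step → E.
Ready: C and D. C has the earlier label → C.
D needed E, now all done → D.
B is the only step now ready → B.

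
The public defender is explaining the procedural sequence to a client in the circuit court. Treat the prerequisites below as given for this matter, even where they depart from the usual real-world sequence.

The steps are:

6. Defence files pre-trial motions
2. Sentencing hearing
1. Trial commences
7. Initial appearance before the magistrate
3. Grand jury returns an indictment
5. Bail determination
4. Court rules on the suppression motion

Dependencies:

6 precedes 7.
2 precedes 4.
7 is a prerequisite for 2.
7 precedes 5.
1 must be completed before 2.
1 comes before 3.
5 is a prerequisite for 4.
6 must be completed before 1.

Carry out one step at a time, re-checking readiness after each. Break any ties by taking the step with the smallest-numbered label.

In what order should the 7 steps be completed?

Only 6 has no prerequisites, so it is first.
Ready: 1 and 7. 1 has the earlier label → 1.
Ready: 3 and 7. 3 has the earlier label → 3.
7 needed 6, now all done → 7.
2 and 5 are both available; 2 has the earlier label → 2.
5 is the only step now ready → 5.
4 needed 2 and 5, now all done → 4.

6 → 1 → 3 → 7 → 2 → 5 → 4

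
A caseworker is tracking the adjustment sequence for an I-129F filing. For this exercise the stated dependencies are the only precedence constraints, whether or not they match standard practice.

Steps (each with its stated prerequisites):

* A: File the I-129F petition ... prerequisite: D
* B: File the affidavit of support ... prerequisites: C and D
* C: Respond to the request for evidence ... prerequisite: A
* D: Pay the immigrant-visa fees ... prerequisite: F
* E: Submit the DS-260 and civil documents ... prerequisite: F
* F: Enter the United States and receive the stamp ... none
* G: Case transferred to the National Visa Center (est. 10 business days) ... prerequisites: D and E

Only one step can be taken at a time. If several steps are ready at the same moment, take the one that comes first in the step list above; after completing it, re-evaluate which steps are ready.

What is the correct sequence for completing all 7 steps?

F → D → A → C → B → E → G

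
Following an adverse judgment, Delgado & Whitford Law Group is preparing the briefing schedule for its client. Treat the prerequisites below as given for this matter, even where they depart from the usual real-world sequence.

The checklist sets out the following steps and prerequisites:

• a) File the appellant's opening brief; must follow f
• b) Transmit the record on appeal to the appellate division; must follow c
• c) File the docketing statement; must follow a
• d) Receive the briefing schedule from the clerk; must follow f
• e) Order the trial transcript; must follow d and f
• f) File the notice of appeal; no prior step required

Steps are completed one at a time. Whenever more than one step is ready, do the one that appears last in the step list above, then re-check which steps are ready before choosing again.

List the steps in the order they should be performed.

f is the only step with nothing outstanding, so it goes first.
Ready: d and a. d is listed later → d.
Now e and a have their prerequisites met. e is listed later, so e next.
a needed f, now all done → a.
c needed a, now all done → c.
Next only b has its prerequisites met → b.

f d e a c b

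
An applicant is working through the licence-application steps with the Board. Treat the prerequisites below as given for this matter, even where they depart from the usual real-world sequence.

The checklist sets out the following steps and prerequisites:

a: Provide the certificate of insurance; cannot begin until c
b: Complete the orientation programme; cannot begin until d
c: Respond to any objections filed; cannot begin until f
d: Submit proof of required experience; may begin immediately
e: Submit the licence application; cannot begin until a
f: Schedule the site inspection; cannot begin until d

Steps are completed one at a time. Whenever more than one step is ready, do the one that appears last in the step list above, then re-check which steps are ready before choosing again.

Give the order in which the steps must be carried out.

d is the only step with nothing outstanding, so it goes first.
Ready: f and b. f is listed later → f.
c now also ready, so the ready set is {c, b}; c is listed later → c.
a now also ready, so the ready set is {b, a}; b is listed later → b.
a needed c, now all done → a.
e needed a, now all done → e.

d, f, c, b, a, e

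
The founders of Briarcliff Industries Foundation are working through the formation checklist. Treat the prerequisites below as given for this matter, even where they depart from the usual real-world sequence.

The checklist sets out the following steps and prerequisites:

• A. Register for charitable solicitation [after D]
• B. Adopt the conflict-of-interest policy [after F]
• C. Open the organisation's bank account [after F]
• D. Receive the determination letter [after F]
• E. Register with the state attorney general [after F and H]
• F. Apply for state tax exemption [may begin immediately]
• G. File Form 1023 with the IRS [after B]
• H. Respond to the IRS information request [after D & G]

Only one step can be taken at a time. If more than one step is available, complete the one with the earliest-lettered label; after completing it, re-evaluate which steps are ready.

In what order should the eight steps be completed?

F has no prerequisites → F first.
Ready: B, C and D. B has the earlier label → B.
Now C, D and G have their prerequisites met. C has the earlier label, so C next.
Now D and G have their prerequisites met. D has the earlier label, so D next.
A now also ready, so the ready set is {A, G}; A has the earlier label → A.
G needed B, now all done → G.
H needed D and G, now all done → H.
That leaves E as the only ready step → E.

F B C D A G H E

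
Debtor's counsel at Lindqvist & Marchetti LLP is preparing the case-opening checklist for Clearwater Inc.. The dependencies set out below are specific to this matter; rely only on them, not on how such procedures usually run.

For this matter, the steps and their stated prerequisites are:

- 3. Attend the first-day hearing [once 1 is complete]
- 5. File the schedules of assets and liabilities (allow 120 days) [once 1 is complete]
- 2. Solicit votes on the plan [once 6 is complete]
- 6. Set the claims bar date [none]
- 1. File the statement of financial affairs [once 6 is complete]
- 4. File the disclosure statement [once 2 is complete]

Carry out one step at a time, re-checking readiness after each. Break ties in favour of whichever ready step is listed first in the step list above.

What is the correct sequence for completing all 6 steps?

Only 6 has no prerequisites, so it is first.
2 and 1 are both available; 2 is listed earlier → 2.
4 now also ready, so the ready set is {1, 4}; 1 is listed earlier → 1.
3 and 5 now also ready, so the ready set is {3, 5, 4}; 3 is listed earlier → 3.
5 and 4 are both available; 5 is listed earlier → 5.
4 needed 2, now all done → 4.

6 → 2 → 1 → 3 → 5 → 4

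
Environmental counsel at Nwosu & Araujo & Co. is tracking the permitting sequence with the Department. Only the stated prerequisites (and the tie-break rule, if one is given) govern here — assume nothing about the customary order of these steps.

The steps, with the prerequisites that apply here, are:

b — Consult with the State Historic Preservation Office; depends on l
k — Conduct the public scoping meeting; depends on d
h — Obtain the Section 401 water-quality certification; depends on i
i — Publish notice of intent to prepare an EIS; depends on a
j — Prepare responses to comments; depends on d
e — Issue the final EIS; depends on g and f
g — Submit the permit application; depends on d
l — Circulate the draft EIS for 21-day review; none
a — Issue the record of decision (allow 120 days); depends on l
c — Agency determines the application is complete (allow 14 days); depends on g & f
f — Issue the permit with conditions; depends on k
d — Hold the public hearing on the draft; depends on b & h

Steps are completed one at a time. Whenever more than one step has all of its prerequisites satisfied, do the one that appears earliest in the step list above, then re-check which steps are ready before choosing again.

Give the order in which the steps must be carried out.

Only l has no prerequisites, so it is first.
Ready: b and a. b is listed earlier → b.
a is the only step now ready → a.
i needed a, now all done → i.
h needed i, now all done → h.
d is the only step now ready → d.
k, j and g are all available; k is listed earlier → k.
f now also ready, so the ready set is {j, g, f}; j is listed earlier → j.
g and f are both available; g is listed earlier → g.
f needed k, now all done → f.
e and c are both available; e is listed earlier → e.
c is the only step now ready → c.

l → b → a → i → h → d → k → j → g → f → e → c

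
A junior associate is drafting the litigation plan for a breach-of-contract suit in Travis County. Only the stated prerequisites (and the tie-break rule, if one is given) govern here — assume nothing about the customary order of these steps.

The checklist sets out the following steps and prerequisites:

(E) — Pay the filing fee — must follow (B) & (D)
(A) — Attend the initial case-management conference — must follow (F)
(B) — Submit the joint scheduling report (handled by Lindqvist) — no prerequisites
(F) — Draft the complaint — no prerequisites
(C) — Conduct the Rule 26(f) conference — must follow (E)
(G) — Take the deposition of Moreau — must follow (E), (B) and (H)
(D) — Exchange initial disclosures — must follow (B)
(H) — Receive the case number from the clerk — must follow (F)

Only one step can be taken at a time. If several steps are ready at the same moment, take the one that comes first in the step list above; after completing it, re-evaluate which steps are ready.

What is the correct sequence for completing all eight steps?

(B) and (F) have no prerequisites; (B) is listed earlier, so (B) is first.
(D) now also ready, so the ready set is {(F), (D)}; (F) is listed earlier → (F).
(A) and (H) now also ready, so the ready set is {(A), (D), (H)}; (A) is listed earlier → (A).
Ready: (D) and (H). (D) is listed earlier → (D).
(E) now also ready, so the ready set is {(E), (H)}; (E) is listed earlier → (E).
(C) now also ready, so the ready set is {(C), (H)}; (C) is listed earlier → (C).
(H) is the only step now ready → (H).
(G) needed (E), (B) and (H), now all done → (G).

(B) → (F) → (A) → (D) → (E) → (C) → (H) → (G)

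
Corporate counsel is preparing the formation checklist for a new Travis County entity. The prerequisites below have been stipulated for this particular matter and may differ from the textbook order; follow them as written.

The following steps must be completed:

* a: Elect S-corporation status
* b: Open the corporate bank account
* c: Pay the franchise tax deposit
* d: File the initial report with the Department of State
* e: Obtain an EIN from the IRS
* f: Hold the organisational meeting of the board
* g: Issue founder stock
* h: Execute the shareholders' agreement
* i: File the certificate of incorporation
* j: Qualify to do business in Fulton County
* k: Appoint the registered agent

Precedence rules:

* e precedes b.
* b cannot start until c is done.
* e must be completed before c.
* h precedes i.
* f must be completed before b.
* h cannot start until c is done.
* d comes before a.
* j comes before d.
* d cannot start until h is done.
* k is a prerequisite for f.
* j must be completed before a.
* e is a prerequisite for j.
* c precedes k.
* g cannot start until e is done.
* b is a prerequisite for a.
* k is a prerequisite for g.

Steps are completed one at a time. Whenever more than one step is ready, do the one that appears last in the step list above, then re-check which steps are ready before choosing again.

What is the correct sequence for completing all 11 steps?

Only e has no prerequisites, so it is first.
Ready: j and c. j is listed later → j.
c needed e, now all done → c.
Now k and h have their prerequisites met. k is listed later, so k next.
Now h, g and f have their prerequisites met. h is listed later, so h next.
Ready: i, g, f and d. i is listed later → i.
Now g, f and d have their prerequisites met. g is listed later, so g next.
Ready: f and d. f is listed later → f.
Ready: d and b. d is listed later → d.
b needed f, e and c, now all done → b.
a needed j, d and b, now all done → a.

e, j, c, k, h, i, g, f, d, b, a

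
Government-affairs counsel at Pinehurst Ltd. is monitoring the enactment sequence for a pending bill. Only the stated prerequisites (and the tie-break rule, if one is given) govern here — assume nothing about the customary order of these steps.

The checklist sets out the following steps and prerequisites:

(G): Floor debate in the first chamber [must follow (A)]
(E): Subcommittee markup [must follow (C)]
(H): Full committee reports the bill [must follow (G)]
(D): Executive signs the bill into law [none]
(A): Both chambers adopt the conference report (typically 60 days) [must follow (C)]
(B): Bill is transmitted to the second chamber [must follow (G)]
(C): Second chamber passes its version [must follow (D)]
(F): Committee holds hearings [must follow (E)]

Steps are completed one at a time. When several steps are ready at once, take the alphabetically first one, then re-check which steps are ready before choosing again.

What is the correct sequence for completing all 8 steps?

(D), (C), (A), (E), (F), (G), (B), (H)

Only (D) has no prerequisites, so it is first.
(C) needed (D), now all done → (C).
(A) and (E) are both available; (A) has the earlier label → (A).
(G) now also ready, so the ready set is {(E), (G)}; (E) has the earlier label → (E).
Ready: (F) and (G). (F) has the earlier label → (F).
(G) is the only step now ready → (G).
Now (B) and (H) have their prerequisites met. (B) has the earlier label, so (B) next.
That leaves (H) as the only ready step → (H).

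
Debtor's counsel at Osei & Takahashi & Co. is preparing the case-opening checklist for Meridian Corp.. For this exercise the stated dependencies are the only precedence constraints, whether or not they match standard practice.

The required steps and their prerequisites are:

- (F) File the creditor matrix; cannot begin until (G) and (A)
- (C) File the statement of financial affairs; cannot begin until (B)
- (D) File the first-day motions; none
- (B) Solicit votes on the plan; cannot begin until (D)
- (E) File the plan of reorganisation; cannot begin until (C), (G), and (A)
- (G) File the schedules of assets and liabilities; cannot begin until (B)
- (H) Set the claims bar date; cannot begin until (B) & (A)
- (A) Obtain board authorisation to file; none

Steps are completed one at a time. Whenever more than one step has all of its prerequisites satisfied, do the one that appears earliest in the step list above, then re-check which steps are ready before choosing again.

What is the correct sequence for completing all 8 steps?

(D) (B) (C) (G) (A) (F) (E) (H)

Nothing is required for (D) and (A). (D) is listed earlier → (D) first.
Ready: (B) and (A). (B) is listed earlier → (B).
(C) and (G) now also ready, so the ready set is {(C), (G), (A)}; (C) is listed earlier → (C).
(G) and (A) are both available; (G) is listed earlier → (G).
That leaves (A) as the only ready step → (A).
Now (F), (E) and (H) have their prerequisites met. (F) is listed earlier, so (F) next.
Now (E) and (H) have their prerequisites met. (E) is listed earlier, so (E) next.
Next only (H) has its prerequisites met → (H).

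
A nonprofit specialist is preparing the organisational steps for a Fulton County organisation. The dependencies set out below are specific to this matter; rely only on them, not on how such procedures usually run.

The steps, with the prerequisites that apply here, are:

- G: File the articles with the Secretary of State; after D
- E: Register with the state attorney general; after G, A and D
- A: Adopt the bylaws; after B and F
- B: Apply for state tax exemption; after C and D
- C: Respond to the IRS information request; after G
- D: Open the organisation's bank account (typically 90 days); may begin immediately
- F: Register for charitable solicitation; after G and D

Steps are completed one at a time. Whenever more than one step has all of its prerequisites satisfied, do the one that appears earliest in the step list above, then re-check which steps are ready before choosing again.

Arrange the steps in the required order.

D is the only step with nothing outstanding, so it goes first.
G needed D, now all done → G.
Now C and F have their prerequisites met. C is listed earlier, so C next.
Now B and F have their prerequisites met. B is listed earlier, so B next.
F needed G and D, now all done → F.
A needed B and F, now all done → A.
E needed G, A and D, now all done → E.

D → G → C → B → F → A → E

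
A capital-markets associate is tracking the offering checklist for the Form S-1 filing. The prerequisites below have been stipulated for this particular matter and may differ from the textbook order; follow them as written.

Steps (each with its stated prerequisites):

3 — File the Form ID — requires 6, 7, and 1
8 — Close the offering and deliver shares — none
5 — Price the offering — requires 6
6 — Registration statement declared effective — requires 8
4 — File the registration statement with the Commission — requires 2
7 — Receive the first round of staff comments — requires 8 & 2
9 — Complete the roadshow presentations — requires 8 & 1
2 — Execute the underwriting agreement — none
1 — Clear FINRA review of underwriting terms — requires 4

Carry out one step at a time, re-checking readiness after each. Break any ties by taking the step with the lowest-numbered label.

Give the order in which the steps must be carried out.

2 and 8 have no prerequisites; 2 has the earlier label, so 2 is first.
Ready: 4 and 8. 4 has the earlier label → 4.
1 now also ready, so the ready set is {1, 8}; 1 has the earlier label → 1.
8 is the only step now ready → 8.
6, 7 and 9 are all available; 6 has the earlier label → 6.
5 now also ready, so the ready set is {5, 7, 9}; 5 has the earlier label → 5.
Ready: 7 and 9. 7 has the earlier label → 7.
3 now also ready, so the ready set is {3, 9}; 3 has the earlier label → 3.
9 is the only step now ready → 9.

2 4 1 8 6 5 7 3 9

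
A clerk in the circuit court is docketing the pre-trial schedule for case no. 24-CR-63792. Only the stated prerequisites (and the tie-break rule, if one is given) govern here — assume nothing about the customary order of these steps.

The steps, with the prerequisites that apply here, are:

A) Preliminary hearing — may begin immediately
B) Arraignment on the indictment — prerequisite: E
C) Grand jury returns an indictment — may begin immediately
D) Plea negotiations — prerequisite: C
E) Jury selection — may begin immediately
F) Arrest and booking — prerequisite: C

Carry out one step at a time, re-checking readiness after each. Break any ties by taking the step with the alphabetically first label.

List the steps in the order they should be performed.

A → C → D → E → B → F

A, C and E have no prerequisites; A has the earlier label, so A is first.
Ready: C and E. C has the earlier label → C.
D and F now also ready, so the ready set is {D, E, F}; D has the earlier label → D.
Ready: E and F. E has the earlier label → E.
Now B and F have their prerequisites met. B has the earlier label, so B next.
F needed C, now all done → F.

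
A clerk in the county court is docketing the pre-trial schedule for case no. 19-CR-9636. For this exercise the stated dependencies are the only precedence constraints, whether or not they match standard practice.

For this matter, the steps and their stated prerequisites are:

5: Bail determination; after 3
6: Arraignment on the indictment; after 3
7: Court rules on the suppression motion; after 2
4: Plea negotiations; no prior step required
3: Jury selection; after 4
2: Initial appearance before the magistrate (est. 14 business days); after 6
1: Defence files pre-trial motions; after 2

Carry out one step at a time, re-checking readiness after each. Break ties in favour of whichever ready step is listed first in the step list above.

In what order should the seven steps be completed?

4 has no prerequisites → 4 first.
3 is the only step now ready → 3.
5 and 6 are both available; 5 is listed earlier → 5.
Next only 6 has its prerequisites met → 6.
2 needed 6, now all done → 2.
Ready: 7 and 1. 7 is listed earlier → 7.
That leaves 1 as the only ready step → 1.

4 3 5 6 2 7 1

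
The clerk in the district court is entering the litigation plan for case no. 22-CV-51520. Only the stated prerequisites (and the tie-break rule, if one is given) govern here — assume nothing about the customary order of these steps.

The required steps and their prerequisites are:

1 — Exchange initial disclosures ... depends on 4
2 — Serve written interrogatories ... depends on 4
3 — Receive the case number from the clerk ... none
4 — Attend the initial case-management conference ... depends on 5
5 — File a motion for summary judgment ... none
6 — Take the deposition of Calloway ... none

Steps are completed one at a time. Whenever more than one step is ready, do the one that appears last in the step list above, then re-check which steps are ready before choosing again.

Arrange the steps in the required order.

6, 5, 4, 3, 2, 1

6, 5 and 3 have no prerequisites; 6 is listed later, so 6 is first.
Ready: 5 and 3. 5 is listed later → 5.
4 now also ready, so the ready set is {4, 3}; 4 is listed later → 4.
Ready: 3, 2 and 1. 3 is listed later → 3.
2 and 1 are both available; 2 is listed later → 2.
Next only 1 has its prerequisites met → 1.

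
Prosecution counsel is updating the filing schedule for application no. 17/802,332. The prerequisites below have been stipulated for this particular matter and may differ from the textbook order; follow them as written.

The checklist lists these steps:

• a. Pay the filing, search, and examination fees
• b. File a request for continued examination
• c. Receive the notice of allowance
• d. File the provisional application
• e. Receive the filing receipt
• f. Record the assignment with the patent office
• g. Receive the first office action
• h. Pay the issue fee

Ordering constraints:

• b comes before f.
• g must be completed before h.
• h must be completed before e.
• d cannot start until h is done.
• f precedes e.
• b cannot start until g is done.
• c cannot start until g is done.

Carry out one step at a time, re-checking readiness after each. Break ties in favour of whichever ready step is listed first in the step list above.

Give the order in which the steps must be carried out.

a, g, b, c, f, h, d, e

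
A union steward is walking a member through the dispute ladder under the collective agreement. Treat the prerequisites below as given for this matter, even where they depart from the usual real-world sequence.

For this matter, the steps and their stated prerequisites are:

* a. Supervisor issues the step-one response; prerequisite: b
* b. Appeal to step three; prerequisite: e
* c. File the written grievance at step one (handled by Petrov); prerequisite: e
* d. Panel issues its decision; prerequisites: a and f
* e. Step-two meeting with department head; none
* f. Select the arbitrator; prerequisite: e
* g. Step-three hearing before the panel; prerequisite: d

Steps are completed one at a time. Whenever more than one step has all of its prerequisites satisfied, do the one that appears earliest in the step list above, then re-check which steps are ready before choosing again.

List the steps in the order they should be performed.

e → b → a → c → f → d → g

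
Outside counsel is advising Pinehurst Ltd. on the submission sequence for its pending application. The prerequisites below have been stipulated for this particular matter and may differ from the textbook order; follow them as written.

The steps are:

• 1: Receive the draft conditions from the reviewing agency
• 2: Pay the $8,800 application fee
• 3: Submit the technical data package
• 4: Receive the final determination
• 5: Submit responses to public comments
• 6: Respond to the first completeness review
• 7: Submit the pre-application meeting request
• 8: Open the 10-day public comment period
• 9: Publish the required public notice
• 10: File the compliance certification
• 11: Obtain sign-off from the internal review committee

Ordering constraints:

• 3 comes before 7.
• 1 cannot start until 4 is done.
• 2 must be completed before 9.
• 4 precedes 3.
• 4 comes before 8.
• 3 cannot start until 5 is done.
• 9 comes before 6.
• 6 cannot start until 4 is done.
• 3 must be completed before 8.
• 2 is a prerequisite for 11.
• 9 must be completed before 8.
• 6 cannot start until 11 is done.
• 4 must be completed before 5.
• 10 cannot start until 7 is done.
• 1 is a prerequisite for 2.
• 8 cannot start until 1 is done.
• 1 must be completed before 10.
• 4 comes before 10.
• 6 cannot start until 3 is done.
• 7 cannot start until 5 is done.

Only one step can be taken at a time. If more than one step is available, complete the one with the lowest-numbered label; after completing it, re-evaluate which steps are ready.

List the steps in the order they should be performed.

Only 4 has no prerequisites, so it is first.
1 and 5 are both available; 1 has the earlier label → 1.
Ready: 2 and 5. 2 has the earlier label → 2.
5, 9 and 11 are all available; 5 has the earlier label → 5.
Now 3, 9 and 11 have their prerequisites met. 3 has the earlier label, so 3 next.
Ready: 7, 9 and 11. 7 has the earlier label → 7.
10 now also ready, so the ready set is {9, 10, 11}; 9 has the earlier label → 9.
8 now also ready, so the ready set is {8, 10, 11}; 8 has the earlier label → 8.
Ready: 10 and 11. 10 has the earlier label → 10.
11 needed 2, now all done → 11.
Next only 6 has its prerequisites met → 6.

4, 1, 2, 5, 3, 7, 9, 8, 10, 11, 6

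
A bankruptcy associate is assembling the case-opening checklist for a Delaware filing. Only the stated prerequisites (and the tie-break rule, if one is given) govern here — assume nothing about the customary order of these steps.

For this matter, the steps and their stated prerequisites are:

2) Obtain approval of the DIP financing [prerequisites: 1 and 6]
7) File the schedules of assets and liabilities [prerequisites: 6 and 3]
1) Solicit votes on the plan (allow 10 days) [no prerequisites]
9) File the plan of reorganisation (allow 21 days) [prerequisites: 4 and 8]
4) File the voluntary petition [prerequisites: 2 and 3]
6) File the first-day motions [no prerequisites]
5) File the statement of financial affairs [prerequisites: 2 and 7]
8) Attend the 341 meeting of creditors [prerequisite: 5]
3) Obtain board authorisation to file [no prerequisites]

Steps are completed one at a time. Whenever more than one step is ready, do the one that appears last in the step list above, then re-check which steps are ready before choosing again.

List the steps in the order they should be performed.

3, 6, 1, 7, 2, 5, 8, 4, 9

Nothing is required for 3, 6 and 1. 3 is listed later → 3 first.
Ready: 6 and 1. 6 is listed later → 6.
Ready: 1 and 7. 1 is listed later → 1.
Ready: 7 and 2. 7 is listed later → 7.
2 is the only step now ready → 2.
5 and 4 are both available; 5 is listed later → 5.
8 and 4 are both available; 8 is listed later → 8.
4 is the only step now ready → 4.
9 is the only step now ready → 9.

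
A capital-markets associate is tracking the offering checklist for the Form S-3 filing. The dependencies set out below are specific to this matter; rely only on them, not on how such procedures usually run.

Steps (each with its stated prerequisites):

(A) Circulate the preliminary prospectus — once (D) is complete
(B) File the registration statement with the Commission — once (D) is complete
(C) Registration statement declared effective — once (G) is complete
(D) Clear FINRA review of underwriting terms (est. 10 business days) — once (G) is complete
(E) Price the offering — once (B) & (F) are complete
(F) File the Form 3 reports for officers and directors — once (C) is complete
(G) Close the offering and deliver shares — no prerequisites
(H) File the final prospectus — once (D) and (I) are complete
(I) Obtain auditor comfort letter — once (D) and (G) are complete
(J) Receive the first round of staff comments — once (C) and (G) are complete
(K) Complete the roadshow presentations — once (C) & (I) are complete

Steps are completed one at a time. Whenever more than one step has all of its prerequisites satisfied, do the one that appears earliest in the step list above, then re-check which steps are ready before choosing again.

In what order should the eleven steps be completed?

(G), (C), (D), (A), (B), (F), (E), (I), (H), (J), (K)

Only (G) has no prerequisites, so it is first.
Now (C) and (D) have their prerequisites met. (C) is listed earlier, so (C) next.
Now (D), (F) and (J) have their prerequisites met. (D) is listed earlier, so (D) next.
(A), (B) and (I) now also ready, so the ready set is {(A), (B), (F), (I), (J)}; (A) is listed earlier → (A).
Now (B), (F), (I) and (J) have their prerequisites met. (B) is listed earlier, so (B) next.
Ready: (F), (I) and (J). (F) is listed earlier → (F).
(E) now also ready, so the ready set is {(E), (I), (J)}; (E) is listed earlier → (E).
Now (I) and (J) have their prerequisites met. (I) is listed earlier, so (I) next.
(H) and (K) now also ready, so the ready set is {(H), (J), (K)}; (H) is listed earlier → (H).
Ready: (J) and (K). (J) is listed earlier → (J).
(K) is the only step now ready → (K).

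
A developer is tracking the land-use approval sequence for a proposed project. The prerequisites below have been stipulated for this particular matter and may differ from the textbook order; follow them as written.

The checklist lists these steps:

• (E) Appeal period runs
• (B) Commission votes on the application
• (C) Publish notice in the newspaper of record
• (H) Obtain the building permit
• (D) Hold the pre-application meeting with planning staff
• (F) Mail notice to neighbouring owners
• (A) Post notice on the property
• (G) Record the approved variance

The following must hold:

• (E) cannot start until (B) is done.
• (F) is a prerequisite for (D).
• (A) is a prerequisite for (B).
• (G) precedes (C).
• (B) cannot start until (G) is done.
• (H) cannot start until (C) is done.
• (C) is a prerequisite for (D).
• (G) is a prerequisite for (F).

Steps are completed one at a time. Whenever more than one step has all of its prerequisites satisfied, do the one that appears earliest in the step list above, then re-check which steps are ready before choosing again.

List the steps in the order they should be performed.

(A) (G) (B) (E) (C) (H) (F) (D)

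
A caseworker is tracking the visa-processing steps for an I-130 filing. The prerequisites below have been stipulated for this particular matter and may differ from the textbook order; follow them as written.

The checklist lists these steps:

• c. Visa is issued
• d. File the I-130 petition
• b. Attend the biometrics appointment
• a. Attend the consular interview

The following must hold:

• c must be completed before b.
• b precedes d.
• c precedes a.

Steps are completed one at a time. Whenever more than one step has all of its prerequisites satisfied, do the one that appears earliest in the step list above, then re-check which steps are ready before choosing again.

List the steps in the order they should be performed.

c, b, d, a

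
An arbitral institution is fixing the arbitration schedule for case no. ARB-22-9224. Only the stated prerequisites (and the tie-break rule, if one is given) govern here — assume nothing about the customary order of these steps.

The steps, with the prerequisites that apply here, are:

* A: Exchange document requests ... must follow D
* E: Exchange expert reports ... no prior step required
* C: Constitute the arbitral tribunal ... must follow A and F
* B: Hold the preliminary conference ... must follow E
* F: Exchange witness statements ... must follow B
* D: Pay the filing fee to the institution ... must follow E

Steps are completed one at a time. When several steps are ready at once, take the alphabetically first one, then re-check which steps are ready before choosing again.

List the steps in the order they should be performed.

E, B, D, A, F, C

Only E has no prerequisites, so it is first.
Ready: B and D. B has the earlier label → B.
Now D and F have their prerequisites met. D has the earlier label, so D next.
Now A and F have their prerequisites met. A has the earlier label, so A next.
F is the only step now ready → F.
C needed A and F, now all done → C.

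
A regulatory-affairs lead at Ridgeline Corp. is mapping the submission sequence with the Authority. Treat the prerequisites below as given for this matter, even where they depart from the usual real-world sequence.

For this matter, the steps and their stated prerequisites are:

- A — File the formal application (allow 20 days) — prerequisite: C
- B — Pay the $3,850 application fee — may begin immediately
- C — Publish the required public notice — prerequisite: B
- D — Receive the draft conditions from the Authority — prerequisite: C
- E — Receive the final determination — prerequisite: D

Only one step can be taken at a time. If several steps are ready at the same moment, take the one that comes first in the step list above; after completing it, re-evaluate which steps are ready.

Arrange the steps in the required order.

B → C → A → D → E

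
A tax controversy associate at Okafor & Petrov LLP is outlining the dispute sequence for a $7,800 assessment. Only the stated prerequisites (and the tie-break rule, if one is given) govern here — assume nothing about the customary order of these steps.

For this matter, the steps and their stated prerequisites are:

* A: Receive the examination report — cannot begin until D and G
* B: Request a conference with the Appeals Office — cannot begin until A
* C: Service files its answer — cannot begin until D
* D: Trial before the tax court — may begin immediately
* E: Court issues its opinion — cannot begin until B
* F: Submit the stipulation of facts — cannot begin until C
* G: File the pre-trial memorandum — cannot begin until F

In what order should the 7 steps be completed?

D → C → F → G → A → B → E

Only D has no prerequisites, so it is first.
C needed D, now all done → C.
F is the only step now ready → F.
G needed F, now all done → G.
A is the only step now ready → A.
B needed A, now all done → B.
E needed B, now all done → E.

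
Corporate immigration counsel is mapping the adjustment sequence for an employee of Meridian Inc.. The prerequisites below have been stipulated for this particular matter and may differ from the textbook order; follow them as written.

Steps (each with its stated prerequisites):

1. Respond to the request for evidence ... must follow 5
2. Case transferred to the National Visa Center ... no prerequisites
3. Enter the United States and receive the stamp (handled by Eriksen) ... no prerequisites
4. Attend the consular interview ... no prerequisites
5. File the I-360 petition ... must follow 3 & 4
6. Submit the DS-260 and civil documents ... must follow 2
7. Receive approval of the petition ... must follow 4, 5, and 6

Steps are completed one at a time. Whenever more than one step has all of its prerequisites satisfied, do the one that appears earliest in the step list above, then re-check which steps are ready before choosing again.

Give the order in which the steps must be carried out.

Nothing is required for 2, 3 and 4. 2 is listed earlier → 2 first.
6 now also ready, so the ready set is {3, 4, 6}; 3 is listed earlier → 3.
Ready: 4 and 6. 4 is listed earlier → 4.
5 now also ready, so the ready set is {5, 6}; 5 is listed earlier → 5.
Ready: 1 and 6. 1 is listed earlier → 1.
That leaves 6 as the only ready step → 6.
Next only 7 has its prerequisites met → 7.

2, 3, 4, 5, 1, 6, 7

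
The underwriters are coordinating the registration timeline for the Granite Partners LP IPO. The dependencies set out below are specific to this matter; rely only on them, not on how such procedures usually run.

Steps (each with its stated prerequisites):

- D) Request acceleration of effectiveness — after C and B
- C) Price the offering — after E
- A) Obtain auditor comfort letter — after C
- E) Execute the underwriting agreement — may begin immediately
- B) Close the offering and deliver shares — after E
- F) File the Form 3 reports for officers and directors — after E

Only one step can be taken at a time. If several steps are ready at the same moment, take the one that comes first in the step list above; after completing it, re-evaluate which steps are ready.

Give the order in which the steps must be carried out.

E, C, A, B, D, F

Only E has no prerequisites, so it is first.
C, B and F are all available; C is listed earlier → C.
A, B and F are all available; A is listed earlier → A.
B and F are both available; B is listed earlier → B.
D now also ready, so the ready set is {D, F}; D is listed earlier → D.
Next only F has its prerequisites met → F.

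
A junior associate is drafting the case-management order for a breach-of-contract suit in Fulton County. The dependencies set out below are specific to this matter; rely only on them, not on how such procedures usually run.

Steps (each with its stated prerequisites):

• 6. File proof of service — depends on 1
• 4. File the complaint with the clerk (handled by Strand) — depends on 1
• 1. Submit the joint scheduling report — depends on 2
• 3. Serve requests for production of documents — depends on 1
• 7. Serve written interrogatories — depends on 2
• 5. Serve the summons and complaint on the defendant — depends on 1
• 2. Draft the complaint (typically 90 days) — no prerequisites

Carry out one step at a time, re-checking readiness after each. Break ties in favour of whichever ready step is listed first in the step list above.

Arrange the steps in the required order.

2 has no prerequisites → 2 first.
Ready: 1 and 7. 1 is listed earlier → 1.
6, 4, 3 and 5 now also ready, so the ready set is {6, 4, 3, 7, 5}; 6 is listed earlier → 6.
Ready: 4, 3, 7 and 5. 4 is listed earlier → 4.
3, 7 and 5 are all available; 3 is listed earlier → 3.
Now 7 and 5 have their prerequisites met. 7 is listed earlier, so 7 next.
5 is the only step now ready → 5.

2, 1, 6, 4, 3, 7, 5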